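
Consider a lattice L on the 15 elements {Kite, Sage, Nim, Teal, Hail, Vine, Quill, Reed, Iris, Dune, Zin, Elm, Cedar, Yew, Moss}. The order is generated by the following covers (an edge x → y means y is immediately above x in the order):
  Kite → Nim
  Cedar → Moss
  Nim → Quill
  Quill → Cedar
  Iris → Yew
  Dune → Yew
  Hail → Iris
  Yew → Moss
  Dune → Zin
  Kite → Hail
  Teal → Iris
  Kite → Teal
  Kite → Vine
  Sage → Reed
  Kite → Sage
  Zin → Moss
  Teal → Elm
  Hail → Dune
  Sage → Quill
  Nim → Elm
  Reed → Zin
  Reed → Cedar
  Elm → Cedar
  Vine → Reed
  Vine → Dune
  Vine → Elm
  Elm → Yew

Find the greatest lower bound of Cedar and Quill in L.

Quill

Common lower bounds of {Cedar, Quill}: Kite, Nim, Quill, Sage.
The greatest among these is Quill.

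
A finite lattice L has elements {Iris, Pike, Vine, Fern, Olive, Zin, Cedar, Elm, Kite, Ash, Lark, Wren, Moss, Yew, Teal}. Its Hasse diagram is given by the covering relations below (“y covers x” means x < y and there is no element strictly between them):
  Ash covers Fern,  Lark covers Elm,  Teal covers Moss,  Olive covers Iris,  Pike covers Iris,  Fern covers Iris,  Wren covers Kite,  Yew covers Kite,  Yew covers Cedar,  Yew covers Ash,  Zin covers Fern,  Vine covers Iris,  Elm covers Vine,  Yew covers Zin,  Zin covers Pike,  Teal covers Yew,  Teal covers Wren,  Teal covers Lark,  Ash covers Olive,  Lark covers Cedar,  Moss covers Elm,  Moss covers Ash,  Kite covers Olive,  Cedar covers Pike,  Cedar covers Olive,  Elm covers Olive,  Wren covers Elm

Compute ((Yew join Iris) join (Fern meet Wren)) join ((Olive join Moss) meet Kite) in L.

Yew

Yew ∨ Iris = Yew
Fern ∧ Wren = Iris
Yew ∨ Iris = Yew
Olive ∨ Moss = Moss
Moss ∧ Kite = Olive
Yew ∨ Olive = Yew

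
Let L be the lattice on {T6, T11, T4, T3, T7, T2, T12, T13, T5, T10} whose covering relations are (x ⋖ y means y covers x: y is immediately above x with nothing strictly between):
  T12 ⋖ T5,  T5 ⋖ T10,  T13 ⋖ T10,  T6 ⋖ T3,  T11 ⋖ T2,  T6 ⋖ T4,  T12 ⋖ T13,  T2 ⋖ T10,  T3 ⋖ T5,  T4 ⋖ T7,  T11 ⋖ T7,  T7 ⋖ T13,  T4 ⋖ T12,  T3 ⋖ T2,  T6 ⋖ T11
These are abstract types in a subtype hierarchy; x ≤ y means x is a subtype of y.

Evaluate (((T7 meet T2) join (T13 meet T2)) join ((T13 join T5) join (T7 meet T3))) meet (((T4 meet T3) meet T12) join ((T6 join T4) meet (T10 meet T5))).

T7 ∧ T2 = T11
T13 ∧ T2 = T11
T11 ∨ T11 = T11
T13 ∨ T5 = T10
T7 ∧ T3 = T6
T10 ∨ T6 = T10
T11 ∨ T10 = T10
T4 ∧ T3 = T6
T6 ∧ T12 = T6
T6 ∨ T4 = T4
T10 ∧ T5 = T5
T4 ∧ T5 = T4
T6 ∨ T4 = T4
T10 ∧ T4 = T4

T4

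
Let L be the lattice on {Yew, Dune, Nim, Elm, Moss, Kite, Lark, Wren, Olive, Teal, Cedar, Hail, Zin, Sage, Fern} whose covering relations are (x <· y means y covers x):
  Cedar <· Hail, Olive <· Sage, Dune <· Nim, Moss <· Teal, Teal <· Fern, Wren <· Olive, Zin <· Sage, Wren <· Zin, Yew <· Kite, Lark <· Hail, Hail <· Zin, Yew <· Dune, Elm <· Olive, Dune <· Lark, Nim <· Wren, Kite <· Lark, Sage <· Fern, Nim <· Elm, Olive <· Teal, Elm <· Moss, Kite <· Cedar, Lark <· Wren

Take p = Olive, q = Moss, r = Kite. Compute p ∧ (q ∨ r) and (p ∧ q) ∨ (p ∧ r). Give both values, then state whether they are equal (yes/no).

Olive; Olive; yes

q ∨ r = Teal, so p ∧ (q ∨ r) = Olive ∧ Teal = Olive.
p ∧ q = Elm and p ∧ r = Kite, so (p ∧ q) ∨ (p ∧ r) = Elm ∨ Kite = Olive.
Equal: yes.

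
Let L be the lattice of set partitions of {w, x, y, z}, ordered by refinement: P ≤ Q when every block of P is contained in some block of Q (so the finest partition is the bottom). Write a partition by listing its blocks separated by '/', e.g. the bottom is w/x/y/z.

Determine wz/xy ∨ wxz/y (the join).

wxyz

Common upper bounds of {wz/xy, wxz/y}: wxyz.
The least among these is wxyz.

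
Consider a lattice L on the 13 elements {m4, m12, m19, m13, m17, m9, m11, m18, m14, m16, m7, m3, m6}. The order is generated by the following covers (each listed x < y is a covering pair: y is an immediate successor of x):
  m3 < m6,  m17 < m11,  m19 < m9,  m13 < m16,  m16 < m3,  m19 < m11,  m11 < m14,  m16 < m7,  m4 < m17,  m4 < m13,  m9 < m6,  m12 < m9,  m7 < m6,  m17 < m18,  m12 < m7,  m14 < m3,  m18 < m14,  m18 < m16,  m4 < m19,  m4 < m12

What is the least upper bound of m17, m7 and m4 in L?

Common upper bounds of {m17, m7, m4}: m6, m7.
The least among these is m7.

m7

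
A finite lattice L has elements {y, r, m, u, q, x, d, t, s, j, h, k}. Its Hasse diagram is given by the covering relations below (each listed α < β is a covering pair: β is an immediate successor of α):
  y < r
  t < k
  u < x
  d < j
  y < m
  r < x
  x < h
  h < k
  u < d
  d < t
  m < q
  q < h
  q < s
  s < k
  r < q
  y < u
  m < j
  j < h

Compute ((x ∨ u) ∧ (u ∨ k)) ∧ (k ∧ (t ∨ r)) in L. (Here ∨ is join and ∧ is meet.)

x

x ∨ u = x
u ∨ k = k
x ∧ k = x
t ∨ r = k
k ∧ k = k
x ∧ k = x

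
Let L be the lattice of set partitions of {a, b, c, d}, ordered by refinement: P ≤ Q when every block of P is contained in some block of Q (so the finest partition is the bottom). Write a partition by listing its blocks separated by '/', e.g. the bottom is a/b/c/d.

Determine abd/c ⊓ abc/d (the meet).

ab/c/d

The meet (common refinement) of abd/c and abc/d intersects blocks pairwise, giving ab/c/d.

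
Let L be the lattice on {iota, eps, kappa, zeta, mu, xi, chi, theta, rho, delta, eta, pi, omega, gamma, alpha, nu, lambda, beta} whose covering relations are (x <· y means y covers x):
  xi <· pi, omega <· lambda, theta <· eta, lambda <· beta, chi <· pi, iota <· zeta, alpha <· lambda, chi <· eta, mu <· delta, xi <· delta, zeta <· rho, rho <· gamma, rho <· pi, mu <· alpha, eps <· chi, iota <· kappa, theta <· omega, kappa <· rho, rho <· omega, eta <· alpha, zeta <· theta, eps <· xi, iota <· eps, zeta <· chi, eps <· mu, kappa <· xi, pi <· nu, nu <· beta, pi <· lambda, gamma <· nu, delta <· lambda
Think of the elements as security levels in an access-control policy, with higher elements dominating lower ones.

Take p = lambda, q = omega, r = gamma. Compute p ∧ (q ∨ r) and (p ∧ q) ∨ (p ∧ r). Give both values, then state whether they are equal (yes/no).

q ∨ r = beta, so p ∧ (q ∨ r) = lambda ∧ beta = lambda.
p ∧ q = omega and p ∧ r = rho, so (p ∧ q) ∨ (p ∧ r) = omega ∨ rho = omega.
Equal: no.

lambda; omega; no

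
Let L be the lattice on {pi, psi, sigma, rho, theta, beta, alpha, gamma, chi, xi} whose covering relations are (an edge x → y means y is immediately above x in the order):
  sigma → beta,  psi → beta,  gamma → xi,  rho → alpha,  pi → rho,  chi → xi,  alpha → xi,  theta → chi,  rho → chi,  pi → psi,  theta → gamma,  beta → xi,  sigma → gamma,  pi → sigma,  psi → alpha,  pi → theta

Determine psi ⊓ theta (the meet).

Common lower bounds of {psi, theta}: pi.
The greatest among these is pi.

pi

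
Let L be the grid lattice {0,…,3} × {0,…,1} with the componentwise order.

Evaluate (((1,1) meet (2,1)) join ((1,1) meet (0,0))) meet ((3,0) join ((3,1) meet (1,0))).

(1,0)

(1,1) ∧ (2,1) = (1,1)
(1,1) ∧ (0,0) = (0,0)
(1,1) ∨ (0,0) = (1,1)
(3,1) ∧ (1,0) = (1,0)
(3,0) ∨ (1,0) = (3,0)
(1,1) ∧ (3,0) = (1,0)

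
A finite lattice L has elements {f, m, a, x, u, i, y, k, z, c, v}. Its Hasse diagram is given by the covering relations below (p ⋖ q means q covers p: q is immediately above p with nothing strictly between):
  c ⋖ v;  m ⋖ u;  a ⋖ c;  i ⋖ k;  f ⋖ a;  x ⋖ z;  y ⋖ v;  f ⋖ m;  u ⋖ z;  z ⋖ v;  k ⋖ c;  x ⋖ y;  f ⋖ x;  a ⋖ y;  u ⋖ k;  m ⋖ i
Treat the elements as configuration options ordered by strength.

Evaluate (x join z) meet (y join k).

x ∨ z = z
y ∨ k = v
z ∧ v = z

z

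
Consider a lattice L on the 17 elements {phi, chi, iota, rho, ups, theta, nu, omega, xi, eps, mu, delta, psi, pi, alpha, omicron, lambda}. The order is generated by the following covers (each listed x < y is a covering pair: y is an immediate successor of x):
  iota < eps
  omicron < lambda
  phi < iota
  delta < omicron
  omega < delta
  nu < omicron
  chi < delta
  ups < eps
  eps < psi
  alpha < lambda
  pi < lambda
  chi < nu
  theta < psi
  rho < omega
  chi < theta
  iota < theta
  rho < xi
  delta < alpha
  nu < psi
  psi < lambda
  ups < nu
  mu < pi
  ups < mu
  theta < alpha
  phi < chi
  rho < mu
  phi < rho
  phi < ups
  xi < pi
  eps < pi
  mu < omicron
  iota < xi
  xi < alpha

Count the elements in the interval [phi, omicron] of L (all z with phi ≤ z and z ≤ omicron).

9

The interval [phi, omicron] = {chi, delta, mu, nu, omega, omicron, phi, rho, ups}, which has 9 elements.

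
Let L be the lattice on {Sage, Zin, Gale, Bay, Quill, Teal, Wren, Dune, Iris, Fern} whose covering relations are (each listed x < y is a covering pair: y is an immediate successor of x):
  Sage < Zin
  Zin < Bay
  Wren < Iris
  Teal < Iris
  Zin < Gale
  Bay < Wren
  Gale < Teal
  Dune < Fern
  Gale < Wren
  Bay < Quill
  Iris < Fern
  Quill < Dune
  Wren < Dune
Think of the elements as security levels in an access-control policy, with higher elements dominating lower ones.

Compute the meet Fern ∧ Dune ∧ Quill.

Common lower bounds of {Fern, Dune, Quill}: Bay, Quill, Sage, Zin.
The greatest among these is Quill.

Quill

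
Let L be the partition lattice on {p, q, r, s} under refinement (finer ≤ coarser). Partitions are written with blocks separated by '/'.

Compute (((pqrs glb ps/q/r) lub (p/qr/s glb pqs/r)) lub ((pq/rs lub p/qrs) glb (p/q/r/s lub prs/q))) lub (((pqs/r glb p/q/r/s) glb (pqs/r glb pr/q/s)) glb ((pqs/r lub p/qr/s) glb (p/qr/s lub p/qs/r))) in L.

prs/q

pqrs ∧ ps/q/r = ps/q/r
p/qr/s ∧ pqs/r = p/q/r/s
ps/q/r ∨ p/q/r/s = ps/q/r
pq/rs ∨ p/qrs = pqrs
p/q/r/s ∨ prs/q = prs/q
pqrs ∧ prs/q = prs/q
ps/q/r ∨ prs/q = prs/q
pqs/r ∧ p/q/r/s = p/q/r/s
pqs/r ∧ pr/q/s = p/q/r/s
p/q/r/s ∧ p/q/r/s = p/q/r/s
pqs/r ∨ p/qr/s = pqrs
p/qr/s ∨ p/qs/r = p/qrs
pqrs ∧ p/qrs = p/qrs
p/q/r/s ∧ p/qrs = p/q/r/s
prs/q ∨ p/q/r/s = prs/q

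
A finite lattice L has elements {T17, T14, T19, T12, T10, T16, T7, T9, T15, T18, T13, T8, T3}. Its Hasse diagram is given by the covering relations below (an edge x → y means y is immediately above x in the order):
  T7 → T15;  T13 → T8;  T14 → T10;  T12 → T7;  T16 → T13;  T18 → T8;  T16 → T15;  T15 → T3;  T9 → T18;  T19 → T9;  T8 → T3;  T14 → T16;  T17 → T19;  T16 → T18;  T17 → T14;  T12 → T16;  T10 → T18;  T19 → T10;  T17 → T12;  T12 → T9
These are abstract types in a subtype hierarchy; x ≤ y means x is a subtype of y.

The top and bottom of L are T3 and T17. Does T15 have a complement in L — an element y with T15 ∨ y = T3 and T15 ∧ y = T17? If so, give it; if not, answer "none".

T19

Need y with T15 ∨ y = T3 and T15 ∧ y = T17.
Checking each element gives: T19.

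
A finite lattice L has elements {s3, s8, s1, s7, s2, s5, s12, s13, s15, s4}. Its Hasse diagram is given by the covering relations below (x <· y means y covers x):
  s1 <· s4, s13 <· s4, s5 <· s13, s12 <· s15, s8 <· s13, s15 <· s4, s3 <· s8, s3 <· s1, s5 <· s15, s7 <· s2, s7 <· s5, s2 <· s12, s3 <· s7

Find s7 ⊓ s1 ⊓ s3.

s3

Common lower bounds of {s7, s1, s3}: s3.
The greatest among these is s3.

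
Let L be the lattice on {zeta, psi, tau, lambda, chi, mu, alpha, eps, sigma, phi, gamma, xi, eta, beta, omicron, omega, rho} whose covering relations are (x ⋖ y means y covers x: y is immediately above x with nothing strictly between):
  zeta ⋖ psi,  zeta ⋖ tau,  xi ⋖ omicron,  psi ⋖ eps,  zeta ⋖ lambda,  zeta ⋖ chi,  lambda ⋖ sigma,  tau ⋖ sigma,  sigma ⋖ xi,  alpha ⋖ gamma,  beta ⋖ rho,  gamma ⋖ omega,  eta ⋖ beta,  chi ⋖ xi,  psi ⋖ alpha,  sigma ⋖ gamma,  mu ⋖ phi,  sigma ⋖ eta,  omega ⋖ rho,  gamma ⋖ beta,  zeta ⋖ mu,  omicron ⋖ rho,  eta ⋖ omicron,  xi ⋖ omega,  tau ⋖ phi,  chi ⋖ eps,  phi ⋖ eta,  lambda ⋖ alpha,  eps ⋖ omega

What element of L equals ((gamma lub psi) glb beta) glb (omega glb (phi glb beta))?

tau

gamma ∨ psi = gamma
gamma ∧ beta = gamma
phi ∧ beta = phi
omega ∧ phi = tau
gamma ∧ tau = tau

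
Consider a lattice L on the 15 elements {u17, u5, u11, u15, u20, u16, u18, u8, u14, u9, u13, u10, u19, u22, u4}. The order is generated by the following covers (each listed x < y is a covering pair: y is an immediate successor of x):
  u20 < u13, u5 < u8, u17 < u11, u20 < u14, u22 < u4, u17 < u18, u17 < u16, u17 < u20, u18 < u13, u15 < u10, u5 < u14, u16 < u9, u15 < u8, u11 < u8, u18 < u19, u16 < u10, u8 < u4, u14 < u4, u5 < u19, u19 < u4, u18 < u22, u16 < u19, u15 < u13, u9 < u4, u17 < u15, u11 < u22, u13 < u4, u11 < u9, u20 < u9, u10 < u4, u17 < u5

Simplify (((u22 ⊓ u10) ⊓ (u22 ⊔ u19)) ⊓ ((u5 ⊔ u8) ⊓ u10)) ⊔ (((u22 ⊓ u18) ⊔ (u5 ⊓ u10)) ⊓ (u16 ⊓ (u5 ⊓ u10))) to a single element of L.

u17

u22 ∧ u10 = u17
u22 ∨ u19 = u4
u17 ∧ u4 = u17
u5 ∨ u8 = u8
u8 ∧ u10 = u15
u17 ∧ u15 = u17
u22 ∧ u18 = u18
u5 ∧ u10 = u17
u18 ∨ u17 = u18
u5 ∧ u10 = u17
u16 ∧ u17 = u17
u18 ∧ u17 = u17
u17 ∨ u17 = u17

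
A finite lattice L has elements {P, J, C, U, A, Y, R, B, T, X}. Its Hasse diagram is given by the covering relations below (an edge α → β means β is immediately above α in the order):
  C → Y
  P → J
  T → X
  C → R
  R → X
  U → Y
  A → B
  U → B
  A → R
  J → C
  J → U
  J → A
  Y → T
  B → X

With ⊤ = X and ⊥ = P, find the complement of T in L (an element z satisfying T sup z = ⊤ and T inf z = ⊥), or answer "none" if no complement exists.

none

For every candidate z, either T ∨ z ≠ X or T ∧ z ≠ P; no complement exists.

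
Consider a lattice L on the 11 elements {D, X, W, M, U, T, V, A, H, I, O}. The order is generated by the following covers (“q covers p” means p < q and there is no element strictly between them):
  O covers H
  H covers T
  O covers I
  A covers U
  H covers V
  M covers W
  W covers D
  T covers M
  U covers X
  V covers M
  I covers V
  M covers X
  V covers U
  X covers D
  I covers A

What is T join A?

O

Common upper bounds of {T, A}: O.
The least among these is O.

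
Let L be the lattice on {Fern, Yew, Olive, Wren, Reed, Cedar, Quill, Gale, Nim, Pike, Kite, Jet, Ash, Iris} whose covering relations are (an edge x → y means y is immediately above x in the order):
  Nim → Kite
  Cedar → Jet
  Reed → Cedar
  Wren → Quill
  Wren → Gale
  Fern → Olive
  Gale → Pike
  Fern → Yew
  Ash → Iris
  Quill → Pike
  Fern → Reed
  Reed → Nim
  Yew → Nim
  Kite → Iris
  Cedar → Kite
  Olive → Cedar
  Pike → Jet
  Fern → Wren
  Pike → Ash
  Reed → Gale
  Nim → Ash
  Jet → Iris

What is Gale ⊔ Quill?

Common upper bounds of {Gale, Quill}: Ash, Iris, Jet, Pike.
The least among these is Pike.

Pike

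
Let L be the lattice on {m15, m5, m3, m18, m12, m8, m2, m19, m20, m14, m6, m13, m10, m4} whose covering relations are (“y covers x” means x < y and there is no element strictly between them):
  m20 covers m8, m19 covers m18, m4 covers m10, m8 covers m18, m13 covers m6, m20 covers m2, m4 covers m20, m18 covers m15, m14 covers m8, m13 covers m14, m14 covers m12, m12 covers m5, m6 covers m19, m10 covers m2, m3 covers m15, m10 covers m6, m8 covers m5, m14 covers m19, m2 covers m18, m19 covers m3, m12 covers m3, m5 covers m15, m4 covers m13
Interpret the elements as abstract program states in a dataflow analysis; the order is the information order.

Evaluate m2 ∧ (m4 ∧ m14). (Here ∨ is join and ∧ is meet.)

m18

m4 ∧ m14 = m14
m2 ∧ m14 = m18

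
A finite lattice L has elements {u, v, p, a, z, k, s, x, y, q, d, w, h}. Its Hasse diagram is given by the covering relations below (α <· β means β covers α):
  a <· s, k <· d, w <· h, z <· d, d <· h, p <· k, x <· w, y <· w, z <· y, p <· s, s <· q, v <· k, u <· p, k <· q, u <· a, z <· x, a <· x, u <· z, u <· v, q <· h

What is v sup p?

k

Common upper bounds of {v, p}: d, h, k, q.
The least among these is k.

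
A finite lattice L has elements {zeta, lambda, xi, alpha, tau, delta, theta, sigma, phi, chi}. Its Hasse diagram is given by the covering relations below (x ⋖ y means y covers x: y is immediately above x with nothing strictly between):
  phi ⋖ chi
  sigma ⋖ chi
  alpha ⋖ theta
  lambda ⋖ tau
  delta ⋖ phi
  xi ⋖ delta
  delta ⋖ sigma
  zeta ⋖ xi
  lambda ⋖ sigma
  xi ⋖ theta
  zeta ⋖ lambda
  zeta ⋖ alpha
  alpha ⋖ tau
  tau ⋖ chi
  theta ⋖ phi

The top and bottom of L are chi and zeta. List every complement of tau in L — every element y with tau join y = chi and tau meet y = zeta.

delta, xi

Need y with tau ∨ y = chi and tau ∧ y = zeta.
Checking each element gives: delta, xi.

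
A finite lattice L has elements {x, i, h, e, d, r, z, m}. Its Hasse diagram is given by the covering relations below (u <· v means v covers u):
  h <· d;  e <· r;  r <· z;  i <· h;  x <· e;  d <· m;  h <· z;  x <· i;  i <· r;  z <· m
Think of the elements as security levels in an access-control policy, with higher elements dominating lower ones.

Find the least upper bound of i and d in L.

Common upper bounds of {i, d}: d, m.
The least among these is d.

d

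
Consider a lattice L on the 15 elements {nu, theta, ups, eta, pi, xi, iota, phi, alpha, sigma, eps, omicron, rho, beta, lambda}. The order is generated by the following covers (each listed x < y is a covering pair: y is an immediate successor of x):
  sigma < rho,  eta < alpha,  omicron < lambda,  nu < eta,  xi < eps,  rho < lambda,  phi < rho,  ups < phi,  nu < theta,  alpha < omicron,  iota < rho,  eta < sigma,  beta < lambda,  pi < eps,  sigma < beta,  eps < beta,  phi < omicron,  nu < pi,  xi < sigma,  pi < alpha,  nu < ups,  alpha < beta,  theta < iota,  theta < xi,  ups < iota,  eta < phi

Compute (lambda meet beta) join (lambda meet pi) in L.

beta

lambda ∧ beta = beta
lambda ∧ pi = pi
beta ∨ pi = beta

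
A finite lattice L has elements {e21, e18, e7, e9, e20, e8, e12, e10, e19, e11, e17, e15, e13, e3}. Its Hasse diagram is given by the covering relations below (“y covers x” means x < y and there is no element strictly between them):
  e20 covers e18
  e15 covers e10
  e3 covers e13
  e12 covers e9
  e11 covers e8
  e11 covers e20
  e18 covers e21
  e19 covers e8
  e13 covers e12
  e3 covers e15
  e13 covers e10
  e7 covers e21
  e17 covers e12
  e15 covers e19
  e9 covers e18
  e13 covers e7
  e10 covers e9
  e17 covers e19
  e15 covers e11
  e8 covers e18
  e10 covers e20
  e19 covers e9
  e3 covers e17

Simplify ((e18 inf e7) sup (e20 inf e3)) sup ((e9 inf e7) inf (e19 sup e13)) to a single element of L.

e18 ∧ e7 = e21
e20 ∧ e3 = e20
e21 ∨ e20 = e20
e9 ∧ e7 = e21
e19 ∨ e13 = e3
e21 ∧ e3 = e21
e20 ∨ e21 = e20

e20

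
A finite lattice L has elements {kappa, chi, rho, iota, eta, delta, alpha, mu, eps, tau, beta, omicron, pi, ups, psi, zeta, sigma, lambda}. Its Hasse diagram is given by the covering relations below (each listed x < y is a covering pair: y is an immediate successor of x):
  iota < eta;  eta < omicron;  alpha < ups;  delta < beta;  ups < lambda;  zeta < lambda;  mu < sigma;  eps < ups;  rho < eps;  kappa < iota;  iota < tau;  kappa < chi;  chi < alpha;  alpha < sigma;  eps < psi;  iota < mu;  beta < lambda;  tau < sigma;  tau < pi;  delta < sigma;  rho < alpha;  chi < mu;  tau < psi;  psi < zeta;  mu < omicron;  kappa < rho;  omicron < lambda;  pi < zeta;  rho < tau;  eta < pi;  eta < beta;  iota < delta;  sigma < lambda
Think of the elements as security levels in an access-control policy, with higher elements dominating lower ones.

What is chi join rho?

Common upper bounds of {chi, rho}: alpha, lambda, sigma, ups.
The least among these is alpha.

alpha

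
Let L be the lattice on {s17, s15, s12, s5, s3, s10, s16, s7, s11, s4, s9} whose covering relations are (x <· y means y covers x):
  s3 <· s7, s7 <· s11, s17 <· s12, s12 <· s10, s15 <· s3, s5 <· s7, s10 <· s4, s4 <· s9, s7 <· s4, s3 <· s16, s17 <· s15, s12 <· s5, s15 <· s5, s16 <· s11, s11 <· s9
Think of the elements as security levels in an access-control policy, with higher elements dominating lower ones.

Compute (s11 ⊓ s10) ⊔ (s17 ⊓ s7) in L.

s11 ∧ s10 = s12
s17 ∧ s7 = s17
s12 ∨ s17 = s12

s12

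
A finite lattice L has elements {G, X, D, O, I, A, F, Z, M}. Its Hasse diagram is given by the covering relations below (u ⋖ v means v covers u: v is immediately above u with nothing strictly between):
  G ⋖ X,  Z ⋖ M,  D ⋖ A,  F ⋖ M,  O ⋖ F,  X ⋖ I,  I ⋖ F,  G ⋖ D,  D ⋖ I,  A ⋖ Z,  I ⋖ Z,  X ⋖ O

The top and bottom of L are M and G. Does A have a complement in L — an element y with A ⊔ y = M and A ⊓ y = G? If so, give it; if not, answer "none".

Need y with A ∨ y = M and A ∧ y = G.
Checking each element gives: O.

O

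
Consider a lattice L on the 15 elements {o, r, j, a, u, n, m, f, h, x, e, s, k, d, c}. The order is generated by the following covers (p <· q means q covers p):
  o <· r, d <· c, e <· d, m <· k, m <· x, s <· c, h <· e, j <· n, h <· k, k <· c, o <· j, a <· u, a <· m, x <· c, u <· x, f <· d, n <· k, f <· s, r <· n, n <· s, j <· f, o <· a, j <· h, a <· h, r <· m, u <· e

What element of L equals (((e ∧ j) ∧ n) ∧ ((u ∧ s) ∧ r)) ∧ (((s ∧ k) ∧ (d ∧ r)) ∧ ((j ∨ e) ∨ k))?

o

e ∧ j = j
j ∧ n = j
u ∧ s = o
o ∧ r = o
j ∧ o = o
s ∧ k = n
d ∧ r = o
n ∧ o = o
j ∨ e = e
e ∨ k = c
o ∧ c = o
o ∧ o = o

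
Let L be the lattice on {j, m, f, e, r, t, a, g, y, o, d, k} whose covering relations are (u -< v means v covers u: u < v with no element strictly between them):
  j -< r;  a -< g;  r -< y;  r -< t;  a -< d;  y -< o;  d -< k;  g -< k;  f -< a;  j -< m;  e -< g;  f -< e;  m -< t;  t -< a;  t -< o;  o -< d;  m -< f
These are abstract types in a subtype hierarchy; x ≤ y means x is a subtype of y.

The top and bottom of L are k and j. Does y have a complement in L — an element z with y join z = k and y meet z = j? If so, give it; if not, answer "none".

e

Need z with y ∨ z = k and y ∧ z = j.
Checking each element gives: e.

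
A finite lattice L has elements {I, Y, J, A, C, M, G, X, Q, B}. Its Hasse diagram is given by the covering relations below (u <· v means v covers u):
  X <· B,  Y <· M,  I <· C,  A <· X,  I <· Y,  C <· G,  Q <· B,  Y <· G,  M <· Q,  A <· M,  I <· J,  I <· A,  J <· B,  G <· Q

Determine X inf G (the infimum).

Common lower bounds of {X, G}: I.
The greatest among these is I.

I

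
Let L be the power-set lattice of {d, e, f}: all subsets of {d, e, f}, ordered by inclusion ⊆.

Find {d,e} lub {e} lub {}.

Under ⊆, join is union: {d,e} ∪ {e} ∪ {} = {d,e}.

{d,e}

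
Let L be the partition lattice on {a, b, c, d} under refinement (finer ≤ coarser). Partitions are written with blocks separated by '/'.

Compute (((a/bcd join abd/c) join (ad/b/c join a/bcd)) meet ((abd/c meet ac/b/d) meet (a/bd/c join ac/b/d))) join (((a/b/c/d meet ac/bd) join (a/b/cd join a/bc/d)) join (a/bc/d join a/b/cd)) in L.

a/bcd

a/bcd ∨ abd/c = abcd
ad/b/c ∨ a/bcd = abcd
abcd ∨ abcd = abcd
abd/c ∧ ac/b/d = a/b/c/d
a/bd/c ∨ ac/b/d = ac/bd
a/b/c/d ∧ ac/bd = a/b/c/d
abcd ∧ a/b/c/d = a/b/c/d
a/b/c/d ∧ ac/bd = a/b/c/d
a/b/cd ∨ a/bc/d = a/bcd
a/b/c/d ∨ a/bcd = a/bcd
a/bc/d ∨ a/b/cd = a/bcd
a/bcd ∨ a/bcd = a/bcd
a/b/c/d ∨ a/bcd = a/bcd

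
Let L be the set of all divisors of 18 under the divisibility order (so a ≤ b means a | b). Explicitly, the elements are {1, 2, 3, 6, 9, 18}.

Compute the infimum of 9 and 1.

1

In the divisibility order, the meet is the greatest common divisor: gcd(9, 1) = 1.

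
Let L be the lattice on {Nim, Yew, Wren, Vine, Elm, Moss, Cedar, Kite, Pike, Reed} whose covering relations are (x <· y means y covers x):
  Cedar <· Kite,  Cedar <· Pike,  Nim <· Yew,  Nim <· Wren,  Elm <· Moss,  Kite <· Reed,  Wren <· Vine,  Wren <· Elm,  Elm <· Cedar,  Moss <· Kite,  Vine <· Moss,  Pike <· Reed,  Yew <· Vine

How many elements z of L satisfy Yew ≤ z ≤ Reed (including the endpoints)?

The interval [Yew, Reed] = {Kite, Moss, Reed, Vine, Yew}, which has 5 elements.

5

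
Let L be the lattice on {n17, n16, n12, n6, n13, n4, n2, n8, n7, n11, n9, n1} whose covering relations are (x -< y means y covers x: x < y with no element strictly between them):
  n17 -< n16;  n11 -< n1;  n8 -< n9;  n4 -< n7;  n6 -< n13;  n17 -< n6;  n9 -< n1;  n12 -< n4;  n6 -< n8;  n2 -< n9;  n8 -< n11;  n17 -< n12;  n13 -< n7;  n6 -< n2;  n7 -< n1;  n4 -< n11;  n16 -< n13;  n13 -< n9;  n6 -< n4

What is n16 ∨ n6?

Common upper bounds of {n16, n6}: n1, n13, n7, n9.
The least among these is n13.

n13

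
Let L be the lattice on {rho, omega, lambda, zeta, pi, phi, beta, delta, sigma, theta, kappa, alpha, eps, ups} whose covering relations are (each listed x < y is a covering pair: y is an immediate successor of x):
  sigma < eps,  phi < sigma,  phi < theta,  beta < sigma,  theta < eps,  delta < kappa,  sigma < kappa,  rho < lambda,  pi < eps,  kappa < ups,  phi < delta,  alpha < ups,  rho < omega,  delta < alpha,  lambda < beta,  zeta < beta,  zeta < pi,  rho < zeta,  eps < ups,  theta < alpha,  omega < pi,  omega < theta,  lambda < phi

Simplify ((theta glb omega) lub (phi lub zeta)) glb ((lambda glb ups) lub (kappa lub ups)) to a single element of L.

eps

theta ∧ omega = omega
phi ∨ zeta = sigma
omega ∨ sigma = eps
lambda ∧ ups = lambda
kappa ∨ ups = ups
lambda ∨ ups = ups
eps ∧ ups = eps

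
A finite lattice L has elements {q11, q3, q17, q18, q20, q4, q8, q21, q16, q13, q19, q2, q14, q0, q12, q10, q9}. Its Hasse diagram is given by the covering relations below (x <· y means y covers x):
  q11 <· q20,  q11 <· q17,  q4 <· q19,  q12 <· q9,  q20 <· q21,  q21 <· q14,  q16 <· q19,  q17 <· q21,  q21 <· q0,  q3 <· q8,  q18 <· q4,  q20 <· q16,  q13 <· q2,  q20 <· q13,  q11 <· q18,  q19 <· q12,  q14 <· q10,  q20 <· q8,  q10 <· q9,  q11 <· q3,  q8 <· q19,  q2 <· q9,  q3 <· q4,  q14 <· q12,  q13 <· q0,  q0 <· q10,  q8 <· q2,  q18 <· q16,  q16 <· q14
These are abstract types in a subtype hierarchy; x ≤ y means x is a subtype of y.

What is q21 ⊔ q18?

q14

Common upper bounds of {q21, q18}: q10, q12, q14, q9.
The least among these is q14.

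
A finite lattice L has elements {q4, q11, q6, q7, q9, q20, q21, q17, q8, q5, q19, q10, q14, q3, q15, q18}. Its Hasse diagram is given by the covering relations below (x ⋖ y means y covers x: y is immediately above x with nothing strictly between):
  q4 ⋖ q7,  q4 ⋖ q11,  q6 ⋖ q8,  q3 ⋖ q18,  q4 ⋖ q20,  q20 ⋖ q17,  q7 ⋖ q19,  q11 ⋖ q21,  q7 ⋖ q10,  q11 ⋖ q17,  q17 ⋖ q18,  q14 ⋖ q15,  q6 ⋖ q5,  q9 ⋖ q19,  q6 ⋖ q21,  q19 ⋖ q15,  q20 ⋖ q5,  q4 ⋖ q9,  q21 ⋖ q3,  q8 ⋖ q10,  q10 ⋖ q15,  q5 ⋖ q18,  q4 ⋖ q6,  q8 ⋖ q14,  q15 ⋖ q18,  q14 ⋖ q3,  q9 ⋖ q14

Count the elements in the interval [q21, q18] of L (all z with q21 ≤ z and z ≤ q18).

3

The interval [q21, q18] = {q18, q21, q3}, which has 3 elements.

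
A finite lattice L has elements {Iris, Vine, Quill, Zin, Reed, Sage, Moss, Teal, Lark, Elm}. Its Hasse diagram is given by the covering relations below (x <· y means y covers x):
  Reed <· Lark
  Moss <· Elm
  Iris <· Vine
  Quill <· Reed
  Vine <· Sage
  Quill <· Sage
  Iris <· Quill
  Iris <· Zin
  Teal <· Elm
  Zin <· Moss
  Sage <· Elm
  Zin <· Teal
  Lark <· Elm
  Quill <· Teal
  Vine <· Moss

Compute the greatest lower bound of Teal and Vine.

Iris

Common lower bounds of {Teal, Vine}: Iris.
The greatest among these is Iris.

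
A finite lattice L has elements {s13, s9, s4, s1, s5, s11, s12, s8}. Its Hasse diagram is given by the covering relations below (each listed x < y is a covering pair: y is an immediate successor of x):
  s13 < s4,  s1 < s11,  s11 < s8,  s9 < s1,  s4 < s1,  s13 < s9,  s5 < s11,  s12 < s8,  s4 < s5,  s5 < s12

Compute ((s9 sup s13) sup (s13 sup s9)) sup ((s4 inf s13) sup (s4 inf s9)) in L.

s9

s9 ∨ s13 = s9
s13 ∨ s9 = s9
s9 ∨ s9 = s9
s4 ∧ s13 = s13
s4 ∧ s9 = s13
s13 ∨ s13 = s13
s9 ∨ s13 = s9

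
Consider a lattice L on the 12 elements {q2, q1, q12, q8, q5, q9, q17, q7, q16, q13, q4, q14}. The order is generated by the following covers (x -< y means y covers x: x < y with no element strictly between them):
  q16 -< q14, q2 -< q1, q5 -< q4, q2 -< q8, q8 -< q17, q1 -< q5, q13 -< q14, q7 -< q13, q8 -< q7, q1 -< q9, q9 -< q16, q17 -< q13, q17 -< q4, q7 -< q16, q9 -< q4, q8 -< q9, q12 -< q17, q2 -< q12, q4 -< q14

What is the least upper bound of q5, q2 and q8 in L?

q4

Common upper bounds of {q5, q2, q8}: q14, q4.
The least among these is q4.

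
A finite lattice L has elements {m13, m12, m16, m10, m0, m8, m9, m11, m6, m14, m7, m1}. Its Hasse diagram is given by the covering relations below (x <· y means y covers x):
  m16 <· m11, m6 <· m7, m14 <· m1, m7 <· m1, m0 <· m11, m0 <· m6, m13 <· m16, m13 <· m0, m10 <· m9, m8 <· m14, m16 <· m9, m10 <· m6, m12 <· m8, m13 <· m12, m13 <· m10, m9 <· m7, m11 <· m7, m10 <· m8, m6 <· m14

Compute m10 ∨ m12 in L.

m8

m10 ∨ m12 = m8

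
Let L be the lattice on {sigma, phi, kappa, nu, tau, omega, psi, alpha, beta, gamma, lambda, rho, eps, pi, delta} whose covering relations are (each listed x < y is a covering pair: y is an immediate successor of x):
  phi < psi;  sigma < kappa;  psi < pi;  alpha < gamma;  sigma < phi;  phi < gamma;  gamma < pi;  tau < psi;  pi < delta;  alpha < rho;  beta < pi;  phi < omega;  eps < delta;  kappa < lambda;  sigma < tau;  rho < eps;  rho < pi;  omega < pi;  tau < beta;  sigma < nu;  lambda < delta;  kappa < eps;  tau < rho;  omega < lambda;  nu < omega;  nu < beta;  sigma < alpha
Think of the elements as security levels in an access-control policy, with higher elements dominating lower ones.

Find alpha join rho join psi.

Common upper bounds of {alpha, rho, psi}: delta, pi.
The least among these is pi.

pi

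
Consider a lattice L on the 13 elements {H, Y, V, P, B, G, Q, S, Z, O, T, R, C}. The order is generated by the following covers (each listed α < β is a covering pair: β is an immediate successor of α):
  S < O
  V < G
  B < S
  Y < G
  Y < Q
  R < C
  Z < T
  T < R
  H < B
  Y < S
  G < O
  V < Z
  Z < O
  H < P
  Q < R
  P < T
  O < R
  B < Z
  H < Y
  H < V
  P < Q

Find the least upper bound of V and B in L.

Common upper bounds of {V, B}: C, O, R, T, Z.
The least among these is Z.

Z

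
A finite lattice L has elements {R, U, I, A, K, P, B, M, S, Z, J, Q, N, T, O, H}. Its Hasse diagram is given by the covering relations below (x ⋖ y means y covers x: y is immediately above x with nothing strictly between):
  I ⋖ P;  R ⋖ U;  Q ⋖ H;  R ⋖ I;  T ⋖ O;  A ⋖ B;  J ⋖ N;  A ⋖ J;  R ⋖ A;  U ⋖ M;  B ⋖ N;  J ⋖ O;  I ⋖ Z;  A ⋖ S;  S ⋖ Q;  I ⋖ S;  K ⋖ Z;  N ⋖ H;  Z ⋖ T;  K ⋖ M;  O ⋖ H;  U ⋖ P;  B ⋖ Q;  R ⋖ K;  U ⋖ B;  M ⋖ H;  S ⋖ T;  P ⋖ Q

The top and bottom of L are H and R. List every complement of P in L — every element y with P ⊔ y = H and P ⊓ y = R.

Need y with P ∨ y = H and P ∧ y = R.
Checking each element gives: J, K.

J, K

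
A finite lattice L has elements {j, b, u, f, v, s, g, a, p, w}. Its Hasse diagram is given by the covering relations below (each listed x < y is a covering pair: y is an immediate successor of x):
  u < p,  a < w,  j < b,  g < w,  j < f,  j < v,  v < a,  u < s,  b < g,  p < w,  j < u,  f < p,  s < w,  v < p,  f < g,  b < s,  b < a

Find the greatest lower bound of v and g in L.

j

Common lower bounds of {v, g}: j.
The greatest among these is j.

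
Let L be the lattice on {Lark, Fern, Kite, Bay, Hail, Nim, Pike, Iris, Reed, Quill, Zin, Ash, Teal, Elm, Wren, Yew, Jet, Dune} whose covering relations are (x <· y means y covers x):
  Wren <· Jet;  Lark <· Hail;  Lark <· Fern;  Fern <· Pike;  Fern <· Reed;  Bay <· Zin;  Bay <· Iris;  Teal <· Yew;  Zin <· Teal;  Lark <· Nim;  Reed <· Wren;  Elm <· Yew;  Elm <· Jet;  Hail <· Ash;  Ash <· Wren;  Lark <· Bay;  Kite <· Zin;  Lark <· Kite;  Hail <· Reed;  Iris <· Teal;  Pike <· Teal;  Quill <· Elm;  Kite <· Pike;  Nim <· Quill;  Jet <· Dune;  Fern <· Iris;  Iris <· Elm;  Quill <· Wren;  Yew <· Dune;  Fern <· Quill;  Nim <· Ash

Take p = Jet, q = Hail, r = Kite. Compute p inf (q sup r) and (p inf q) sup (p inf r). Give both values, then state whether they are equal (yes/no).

Jet; Hail; no

q sup r = Dune, so p inf (q sup r) = Jet inf Dune = Jet.
p inf q = Hail and p inf r = Lark, so (p inf q) sup (p inf r) = Hail sup Lark = Hail.
Equal: no.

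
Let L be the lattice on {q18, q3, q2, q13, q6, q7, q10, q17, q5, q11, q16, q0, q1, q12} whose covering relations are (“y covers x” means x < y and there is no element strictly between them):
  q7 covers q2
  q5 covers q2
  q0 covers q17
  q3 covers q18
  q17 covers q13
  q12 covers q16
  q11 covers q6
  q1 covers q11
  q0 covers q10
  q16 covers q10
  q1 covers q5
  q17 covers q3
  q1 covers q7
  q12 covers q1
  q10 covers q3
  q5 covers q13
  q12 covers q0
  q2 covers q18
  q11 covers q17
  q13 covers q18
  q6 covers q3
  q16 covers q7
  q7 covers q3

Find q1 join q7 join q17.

Common upper bounds of {q1, q7, q17}: q1, q12.
The least among these is q1.

q1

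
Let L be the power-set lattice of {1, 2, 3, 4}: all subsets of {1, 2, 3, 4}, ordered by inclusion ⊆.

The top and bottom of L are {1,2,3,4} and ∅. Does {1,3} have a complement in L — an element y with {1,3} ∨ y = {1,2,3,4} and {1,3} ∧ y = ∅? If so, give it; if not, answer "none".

Need y with {1,3} ∨ y = {1,2,3,4} and {1,3} ∧ y = ∅.
Checking each element gives: {2,4}.

{2,4}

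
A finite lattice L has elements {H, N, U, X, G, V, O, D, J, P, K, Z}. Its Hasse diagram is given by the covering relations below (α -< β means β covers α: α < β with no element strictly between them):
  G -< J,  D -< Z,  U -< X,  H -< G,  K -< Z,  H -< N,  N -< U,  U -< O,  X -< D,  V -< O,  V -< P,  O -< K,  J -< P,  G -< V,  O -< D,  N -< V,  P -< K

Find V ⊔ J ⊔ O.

K

Common upper bounds of {V, J, O}: K, Z.
The least among these is K.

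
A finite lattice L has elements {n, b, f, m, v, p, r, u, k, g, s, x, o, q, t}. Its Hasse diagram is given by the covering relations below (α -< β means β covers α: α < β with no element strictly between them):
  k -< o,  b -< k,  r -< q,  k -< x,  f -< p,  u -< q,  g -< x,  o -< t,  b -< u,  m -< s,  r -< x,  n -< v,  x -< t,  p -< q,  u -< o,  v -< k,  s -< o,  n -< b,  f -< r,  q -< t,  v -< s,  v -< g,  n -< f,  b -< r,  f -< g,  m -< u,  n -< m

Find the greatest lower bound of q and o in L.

Common lower bounds of {q, o}: b, m, n, u.
The greatest among these is u.

u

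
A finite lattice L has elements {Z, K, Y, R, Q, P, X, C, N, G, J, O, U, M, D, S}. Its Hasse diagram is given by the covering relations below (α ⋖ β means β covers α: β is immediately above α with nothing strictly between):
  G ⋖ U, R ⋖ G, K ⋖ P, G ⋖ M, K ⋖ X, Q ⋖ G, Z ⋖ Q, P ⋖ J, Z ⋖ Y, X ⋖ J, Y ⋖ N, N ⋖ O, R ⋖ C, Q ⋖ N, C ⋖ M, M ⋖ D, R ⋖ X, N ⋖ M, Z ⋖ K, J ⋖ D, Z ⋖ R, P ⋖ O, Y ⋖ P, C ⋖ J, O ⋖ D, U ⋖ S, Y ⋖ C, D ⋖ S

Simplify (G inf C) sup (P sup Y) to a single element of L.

G ∧ C = R
P ∨ Y = P
R ∨ P = J

J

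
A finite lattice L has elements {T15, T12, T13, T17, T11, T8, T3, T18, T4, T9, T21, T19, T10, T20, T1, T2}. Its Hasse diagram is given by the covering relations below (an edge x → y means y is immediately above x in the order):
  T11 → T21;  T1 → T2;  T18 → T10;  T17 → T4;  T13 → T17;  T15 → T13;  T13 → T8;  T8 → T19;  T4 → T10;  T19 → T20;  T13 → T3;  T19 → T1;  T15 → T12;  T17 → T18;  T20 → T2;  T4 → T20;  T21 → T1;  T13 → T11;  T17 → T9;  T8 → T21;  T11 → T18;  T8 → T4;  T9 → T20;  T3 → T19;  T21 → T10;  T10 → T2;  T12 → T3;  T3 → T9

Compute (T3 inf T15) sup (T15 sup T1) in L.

T1

T3 ∧ T15 = T15
T15 ∨ T1 = T1
T15 ∨ T1 = T1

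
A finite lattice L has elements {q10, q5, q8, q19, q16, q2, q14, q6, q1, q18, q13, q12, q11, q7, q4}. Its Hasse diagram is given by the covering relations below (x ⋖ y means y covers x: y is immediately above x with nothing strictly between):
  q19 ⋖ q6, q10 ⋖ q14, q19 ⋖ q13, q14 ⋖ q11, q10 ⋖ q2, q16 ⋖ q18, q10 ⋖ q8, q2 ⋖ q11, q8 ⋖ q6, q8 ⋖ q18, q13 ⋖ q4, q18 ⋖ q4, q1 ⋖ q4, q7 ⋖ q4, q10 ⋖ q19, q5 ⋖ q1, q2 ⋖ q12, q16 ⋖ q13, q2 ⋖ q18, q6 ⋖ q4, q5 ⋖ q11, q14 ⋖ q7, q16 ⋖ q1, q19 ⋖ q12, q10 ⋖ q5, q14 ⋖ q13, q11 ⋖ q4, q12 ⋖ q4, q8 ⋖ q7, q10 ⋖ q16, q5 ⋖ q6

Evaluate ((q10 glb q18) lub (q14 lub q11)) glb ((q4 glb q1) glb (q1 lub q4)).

q5

q10 ∧ q18 = q10
q14 ∨ q11 = q11
q10 ∨ q11 = q11
q4 ∧ q1 = q1
q1 ∨ q4 = q4
q1 ∧ q4 = q1
q11 ∧ q1 = q5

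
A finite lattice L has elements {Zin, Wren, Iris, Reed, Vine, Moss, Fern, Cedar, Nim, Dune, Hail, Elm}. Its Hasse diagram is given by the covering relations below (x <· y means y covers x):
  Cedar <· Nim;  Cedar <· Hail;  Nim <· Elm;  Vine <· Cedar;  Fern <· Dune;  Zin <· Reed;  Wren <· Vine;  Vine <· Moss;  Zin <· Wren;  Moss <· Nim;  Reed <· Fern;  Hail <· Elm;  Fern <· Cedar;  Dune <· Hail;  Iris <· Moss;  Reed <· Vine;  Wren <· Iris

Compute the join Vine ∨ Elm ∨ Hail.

Elm

Common upper bounds of {Vine, Elm, Hail}: Elm.
The least among these is Elm.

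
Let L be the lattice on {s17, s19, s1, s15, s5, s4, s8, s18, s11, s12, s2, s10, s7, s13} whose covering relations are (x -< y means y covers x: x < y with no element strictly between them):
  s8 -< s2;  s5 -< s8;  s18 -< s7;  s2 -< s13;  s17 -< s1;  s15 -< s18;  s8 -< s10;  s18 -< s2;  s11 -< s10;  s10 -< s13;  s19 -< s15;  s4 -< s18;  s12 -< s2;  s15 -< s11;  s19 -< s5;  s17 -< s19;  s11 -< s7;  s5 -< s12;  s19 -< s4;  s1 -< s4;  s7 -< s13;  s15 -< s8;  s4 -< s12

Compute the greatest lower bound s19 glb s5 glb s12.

s19

Common lower bounds of {s19, s5, s12}: s17, s19.
The greatest among these is s19.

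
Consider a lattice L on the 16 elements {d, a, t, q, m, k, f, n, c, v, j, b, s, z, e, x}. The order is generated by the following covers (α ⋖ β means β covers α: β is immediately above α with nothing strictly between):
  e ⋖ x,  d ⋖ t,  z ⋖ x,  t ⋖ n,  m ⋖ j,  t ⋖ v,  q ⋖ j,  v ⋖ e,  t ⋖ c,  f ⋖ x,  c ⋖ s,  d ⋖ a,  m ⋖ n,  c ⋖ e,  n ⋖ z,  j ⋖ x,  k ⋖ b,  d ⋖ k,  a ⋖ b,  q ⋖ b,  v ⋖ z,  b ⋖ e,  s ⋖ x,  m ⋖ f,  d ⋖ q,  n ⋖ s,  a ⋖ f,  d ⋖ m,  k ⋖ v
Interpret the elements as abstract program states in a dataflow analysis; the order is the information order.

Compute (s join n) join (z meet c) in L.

s

s ∨ n = s
z ∧ c = t
s ∨ t = s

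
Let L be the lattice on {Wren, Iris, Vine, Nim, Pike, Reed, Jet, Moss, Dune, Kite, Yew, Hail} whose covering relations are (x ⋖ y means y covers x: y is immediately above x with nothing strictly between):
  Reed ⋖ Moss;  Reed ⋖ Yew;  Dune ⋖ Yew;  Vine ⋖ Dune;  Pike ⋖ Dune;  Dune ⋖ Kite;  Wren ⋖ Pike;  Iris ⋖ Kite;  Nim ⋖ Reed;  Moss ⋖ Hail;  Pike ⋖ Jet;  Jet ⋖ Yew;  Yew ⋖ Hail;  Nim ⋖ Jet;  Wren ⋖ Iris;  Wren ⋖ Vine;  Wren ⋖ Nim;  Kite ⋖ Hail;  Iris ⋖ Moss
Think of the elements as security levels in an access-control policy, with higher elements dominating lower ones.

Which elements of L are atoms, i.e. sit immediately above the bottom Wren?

Iris, Nim, Pike, Vine

The atoms are exactly the elements that cover Wren: Iris, Nim, Pike, Vine.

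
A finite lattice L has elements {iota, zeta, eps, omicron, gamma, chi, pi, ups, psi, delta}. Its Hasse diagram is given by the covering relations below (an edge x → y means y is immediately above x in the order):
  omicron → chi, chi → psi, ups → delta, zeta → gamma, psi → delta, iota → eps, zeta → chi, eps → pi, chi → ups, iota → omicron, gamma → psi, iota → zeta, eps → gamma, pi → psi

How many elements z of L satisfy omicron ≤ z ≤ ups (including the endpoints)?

The interval [omicron, ups] = {chi, omicron, ups}, which has 3 elements.

3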